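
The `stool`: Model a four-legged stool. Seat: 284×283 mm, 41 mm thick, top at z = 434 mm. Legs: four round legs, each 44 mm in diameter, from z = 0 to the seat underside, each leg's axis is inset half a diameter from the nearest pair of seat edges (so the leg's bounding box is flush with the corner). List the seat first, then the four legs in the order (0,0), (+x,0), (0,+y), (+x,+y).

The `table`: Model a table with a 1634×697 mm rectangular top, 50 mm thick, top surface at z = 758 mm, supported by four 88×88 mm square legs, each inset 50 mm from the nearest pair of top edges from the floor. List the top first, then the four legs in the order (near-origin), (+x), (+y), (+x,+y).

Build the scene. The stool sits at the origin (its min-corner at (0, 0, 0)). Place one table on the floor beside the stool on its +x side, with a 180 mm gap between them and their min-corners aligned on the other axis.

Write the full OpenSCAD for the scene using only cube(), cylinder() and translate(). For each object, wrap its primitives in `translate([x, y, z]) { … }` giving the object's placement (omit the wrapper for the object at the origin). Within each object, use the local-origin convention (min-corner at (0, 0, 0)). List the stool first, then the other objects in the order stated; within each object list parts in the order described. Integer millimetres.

translate([0, 0, 393]) cube([284, 283, 41]);
translate([22, 22, 0]) cylinder(h = 393, r = 22);
translate([262, 22, 0]) cylinder(h = 393, r = 22);
translate([22, 261, 0]) cylinder(h = 393, r = 22);
translate([262, 261, 0]) cylinder(h = 393, r = 22);
translate([464, 0, 0]) {
  translate([0, 0, 708]) cube([1634, 697, 50]);
  translate([50, 50, 0]) cube([88, 88, 708]);
  translate([1496, 50, 0]) cube([88, 88, 708]);
  translate([50, 559, 0]) cube([88, 88, 708]);
  translate([1496, 559, 0]) cube([88, 88, 708]);
}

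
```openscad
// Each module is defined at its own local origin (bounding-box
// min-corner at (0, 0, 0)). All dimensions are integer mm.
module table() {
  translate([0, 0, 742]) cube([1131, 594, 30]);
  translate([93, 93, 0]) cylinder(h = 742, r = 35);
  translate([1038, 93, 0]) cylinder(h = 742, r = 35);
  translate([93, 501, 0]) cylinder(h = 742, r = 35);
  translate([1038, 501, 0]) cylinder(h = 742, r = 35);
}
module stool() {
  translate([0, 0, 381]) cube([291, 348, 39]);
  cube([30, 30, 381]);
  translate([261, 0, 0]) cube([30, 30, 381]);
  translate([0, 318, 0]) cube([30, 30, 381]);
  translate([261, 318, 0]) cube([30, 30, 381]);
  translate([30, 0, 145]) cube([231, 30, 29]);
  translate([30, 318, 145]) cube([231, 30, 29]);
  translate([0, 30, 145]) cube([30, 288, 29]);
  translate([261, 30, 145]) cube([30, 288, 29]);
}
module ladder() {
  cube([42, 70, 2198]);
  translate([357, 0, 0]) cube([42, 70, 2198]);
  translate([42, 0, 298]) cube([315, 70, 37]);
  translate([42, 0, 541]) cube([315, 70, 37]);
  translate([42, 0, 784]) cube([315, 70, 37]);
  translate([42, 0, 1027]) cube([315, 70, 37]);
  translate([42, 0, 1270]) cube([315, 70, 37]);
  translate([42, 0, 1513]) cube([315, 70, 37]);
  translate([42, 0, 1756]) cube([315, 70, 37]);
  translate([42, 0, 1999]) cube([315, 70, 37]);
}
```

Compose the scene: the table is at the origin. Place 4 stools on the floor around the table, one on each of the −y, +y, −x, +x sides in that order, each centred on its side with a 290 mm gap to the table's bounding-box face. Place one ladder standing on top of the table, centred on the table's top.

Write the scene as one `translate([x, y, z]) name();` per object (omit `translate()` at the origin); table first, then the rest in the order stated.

table();
translate([420, -638, 0]) stool();
translate([420, 884, 0]) stool();
translate([-581, 123, 0]) stool();
translate([1421, 123, 0]) stool();
translate([366, 262, 772]) ladder();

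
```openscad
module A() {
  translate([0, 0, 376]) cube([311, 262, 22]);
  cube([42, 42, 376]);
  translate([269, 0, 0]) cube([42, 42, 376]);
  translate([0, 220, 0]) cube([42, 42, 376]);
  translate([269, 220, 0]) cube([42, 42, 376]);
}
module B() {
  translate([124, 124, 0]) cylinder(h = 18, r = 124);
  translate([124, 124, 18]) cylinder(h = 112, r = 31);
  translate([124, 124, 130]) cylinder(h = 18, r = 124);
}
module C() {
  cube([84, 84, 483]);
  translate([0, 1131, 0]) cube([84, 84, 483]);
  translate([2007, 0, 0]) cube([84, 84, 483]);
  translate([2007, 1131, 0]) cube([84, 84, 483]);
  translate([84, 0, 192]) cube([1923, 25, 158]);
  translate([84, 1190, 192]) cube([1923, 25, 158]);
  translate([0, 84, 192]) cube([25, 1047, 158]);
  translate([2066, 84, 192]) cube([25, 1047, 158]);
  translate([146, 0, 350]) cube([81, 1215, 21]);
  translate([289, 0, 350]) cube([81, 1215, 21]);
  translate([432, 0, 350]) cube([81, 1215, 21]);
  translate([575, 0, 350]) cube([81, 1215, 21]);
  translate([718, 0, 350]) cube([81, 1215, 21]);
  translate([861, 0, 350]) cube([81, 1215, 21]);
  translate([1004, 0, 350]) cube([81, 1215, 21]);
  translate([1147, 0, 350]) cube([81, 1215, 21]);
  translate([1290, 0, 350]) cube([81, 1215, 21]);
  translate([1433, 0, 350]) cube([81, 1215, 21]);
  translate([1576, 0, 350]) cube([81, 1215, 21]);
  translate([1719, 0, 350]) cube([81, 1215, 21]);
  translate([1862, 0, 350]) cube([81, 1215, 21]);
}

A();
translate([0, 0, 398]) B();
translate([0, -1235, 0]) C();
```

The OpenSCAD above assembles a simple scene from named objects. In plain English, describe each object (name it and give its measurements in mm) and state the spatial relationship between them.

A is a four-legged stool. The seat is a 311×262×22 mm slab whose top surface is at z = 398 mm; four square legs, each 42×42 mm in cross-section, run from the floor (z = 0) to the underside of the seat, each flush with a corner of the seat.

B is a spool: two coaxial disc flanges of radius 124 mm and thickness 18 mm, joined by a core cylinder of radius 31 mm and height 112 mm. The lower flange rests on z = 0 and the three cylinders share a vertical axis.

C is a bed frame 2091 mm long (x) by 1215 mm wide (y). Four 84×84 mm corner posts, 483 mm tall, at the corners of the footprint. Four rails of 25 mm thickness and 158 mm height run between adjacent posts with their undersides at z = 192 mm, their outer faces flush with the outside of the frame (the two x-running rails run between the posts' inner faces; the two y-running rails run between the posts' inner faces). 13 slats, each 81 mm wide (x) and 21 mm thick, lie across the top of the two x-running rails, running the full 1215 mm width of the frame in y; the slats are evenly spaced along x between the inner faces of the end posts with equal gaps (rounded down to the nearest mm) at the −x end and between each pair — any rounding remainder accumulates at the +x end.

The spool is on top of the stool. The bed frame is on the floor beside the stool on its −y side.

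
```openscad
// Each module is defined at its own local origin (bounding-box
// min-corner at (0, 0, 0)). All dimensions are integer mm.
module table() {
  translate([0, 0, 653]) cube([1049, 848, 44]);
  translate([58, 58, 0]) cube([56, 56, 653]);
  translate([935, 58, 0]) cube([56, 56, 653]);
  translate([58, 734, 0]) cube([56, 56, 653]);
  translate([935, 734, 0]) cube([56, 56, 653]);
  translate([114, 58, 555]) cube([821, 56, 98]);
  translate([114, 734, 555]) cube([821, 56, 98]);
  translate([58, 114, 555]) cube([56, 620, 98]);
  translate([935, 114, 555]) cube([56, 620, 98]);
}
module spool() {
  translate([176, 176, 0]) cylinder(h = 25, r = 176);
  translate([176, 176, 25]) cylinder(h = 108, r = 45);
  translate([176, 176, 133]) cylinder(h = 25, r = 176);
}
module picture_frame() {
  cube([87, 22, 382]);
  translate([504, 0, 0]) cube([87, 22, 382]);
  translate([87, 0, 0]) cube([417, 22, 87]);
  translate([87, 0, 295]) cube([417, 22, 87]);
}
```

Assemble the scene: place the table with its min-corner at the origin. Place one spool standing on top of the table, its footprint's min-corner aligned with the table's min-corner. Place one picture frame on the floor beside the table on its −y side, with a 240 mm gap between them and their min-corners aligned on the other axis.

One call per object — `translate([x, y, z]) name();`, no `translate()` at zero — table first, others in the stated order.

table();
translate([0, 0, 697]) spool();
translate([0, -262, 0]) picture_frame();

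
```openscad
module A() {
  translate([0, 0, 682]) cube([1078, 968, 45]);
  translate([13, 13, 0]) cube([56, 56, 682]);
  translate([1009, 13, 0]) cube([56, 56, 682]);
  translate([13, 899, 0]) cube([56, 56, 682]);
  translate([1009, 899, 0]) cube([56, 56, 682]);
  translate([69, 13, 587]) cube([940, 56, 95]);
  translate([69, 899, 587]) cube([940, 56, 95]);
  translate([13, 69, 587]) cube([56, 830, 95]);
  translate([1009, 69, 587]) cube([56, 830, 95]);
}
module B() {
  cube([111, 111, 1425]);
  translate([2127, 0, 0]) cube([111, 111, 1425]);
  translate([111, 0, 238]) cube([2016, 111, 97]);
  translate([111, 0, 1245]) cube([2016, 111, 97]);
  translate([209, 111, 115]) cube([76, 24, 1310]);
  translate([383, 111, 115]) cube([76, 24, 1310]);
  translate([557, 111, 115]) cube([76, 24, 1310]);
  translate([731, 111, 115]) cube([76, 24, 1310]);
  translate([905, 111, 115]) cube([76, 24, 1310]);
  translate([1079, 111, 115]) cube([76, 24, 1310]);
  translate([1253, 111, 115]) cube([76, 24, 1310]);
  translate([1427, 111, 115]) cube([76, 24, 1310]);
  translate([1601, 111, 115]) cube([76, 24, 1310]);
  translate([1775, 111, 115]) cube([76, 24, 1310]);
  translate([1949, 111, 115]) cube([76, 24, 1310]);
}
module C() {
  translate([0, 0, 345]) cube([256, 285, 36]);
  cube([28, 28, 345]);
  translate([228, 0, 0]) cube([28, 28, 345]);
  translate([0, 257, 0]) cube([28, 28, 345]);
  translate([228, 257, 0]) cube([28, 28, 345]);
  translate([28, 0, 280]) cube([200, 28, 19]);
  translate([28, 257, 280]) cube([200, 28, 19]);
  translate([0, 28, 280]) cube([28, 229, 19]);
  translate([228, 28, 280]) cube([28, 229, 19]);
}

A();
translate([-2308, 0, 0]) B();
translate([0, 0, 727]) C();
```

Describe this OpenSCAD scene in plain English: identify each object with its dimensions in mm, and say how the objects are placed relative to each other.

A is a table: top 1078 mm (x) × 968 mm (y), 45 mm thick, upper face at z = 727 mm, on four 56×56 mm square legs, each inset 13 mm from the nearest pair of top edges, running from z = 0 to the bottom of the top. Four apron rails, 56 mm thick and 95 mm tall, run between adjacent legs with their top edges flush with the underside of the top and their outer faces flush with the legs' outer faces.

B is a fence section. Two 111×111 mm posts, 1425 mm tall, stand on the floor with a clear span of 2016 mm between their inner faces. Two horizontal rails of 111×97 mm section span the gap between the posts with their undersides at z = 238 mm and z = 1245 mm, flush with the posts' −y face. 11 pickets, each 76 mm wide, 24 mm thick and 1310 mm tall, are fixed to the +y face of the rails with their bottoms at z = 115 mm, evenly spaced across the span with equal gaps (rounded down to the nearest mm) at the −x end and between each pair — any rounding remainder accumulates at the +x end.

C is a simple wooden stool: a rectangular seat 256 mm (x) by 285 mm (y), 36 mm thick, top face at z = 381 mm, on four square legs, each 28×28 mm in cross-section. The legs rest on z = 0, each flush with a corner of the seat. Four stretchers, 28 mm wide and 19 mm tall, connect adjacent legs with their undersides at z = 280 mm, each running between the inner faces of the legs it joins and aligned with the legs' outer faces on the other axis.

The fence section is on the floor beside the table on its −x side. The stool is on top of the table.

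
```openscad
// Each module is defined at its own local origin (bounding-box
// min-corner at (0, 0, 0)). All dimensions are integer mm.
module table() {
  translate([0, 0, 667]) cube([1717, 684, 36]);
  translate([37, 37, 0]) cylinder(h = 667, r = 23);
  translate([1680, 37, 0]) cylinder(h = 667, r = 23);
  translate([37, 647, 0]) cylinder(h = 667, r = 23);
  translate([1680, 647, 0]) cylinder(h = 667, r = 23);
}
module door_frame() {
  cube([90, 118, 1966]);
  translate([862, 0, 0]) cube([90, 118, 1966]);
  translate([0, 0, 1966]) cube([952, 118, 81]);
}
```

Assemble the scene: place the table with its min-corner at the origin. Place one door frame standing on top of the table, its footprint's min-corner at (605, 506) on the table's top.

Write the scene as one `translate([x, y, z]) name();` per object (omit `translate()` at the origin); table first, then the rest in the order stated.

table();
translate([605, 506, 703]) door_frame();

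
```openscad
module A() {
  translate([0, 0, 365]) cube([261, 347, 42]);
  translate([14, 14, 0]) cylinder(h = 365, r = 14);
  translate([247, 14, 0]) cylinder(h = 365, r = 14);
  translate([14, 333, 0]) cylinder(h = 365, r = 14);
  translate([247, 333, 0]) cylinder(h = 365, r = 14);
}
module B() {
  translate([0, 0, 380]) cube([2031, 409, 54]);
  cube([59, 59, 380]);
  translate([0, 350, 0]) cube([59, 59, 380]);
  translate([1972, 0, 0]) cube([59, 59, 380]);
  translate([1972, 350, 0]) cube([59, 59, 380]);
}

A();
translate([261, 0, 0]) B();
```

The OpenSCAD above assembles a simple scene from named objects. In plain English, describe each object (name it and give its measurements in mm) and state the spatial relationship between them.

A is a simple wooden stool: a rectangular seat 261 mm (x) by 347 mm (y), 42 mm thick, top face at z = 407 mm, on four round legs, each 28 mm in diameter. The legs rest on z = 0, each leg's axis is inset half a diameter from the nearest pair of seat edges (so the leg's bounding box is flush with the corner).

B is a bench: a 2031×409 mm seat slab, 54 mm thick, top at z = 434 mm, on four 59×59 mm square legs flush with the seat corners and standing on z = 0.

The bench is against the stool's +x side, with their −y faces flush.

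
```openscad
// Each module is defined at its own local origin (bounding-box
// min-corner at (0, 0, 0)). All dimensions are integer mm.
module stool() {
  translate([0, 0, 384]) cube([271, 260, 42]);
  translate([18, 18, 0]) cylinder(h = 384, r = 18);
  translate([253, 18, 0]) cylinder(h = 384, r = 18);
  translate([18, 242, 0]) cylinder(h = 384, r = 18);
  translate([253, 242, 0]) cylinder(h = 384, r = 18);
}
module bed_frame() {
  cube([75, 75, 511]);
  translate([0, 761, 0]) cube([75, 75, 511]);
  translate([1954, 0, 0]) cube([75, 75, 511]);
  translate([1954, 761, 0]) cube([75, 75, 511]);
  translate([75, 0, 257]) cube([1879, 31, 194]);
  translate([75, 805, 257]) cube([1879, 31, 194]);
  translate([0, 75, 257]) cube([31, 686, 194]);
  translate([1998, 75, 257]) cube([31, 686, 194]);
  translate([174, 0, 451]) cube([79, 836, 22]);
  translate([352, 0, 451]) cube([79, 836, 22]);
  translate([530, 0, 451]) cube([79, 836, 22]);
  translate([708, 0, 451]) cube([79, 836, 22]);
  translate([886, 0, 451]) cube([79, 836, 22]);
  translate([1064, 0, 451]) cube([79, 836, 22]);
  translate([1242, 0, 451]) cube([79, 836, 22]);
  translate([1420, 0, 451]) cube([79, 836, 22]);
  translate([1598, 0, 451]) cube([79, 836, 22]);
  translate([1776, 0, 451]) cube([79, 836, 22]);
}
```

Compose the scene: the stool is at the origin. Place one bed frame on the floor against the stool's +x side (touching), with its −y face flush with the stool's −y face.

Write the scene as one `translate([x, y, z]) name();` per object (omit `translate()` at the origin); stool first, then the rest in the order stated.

stool();
translate([271, 0, 0]) bed_frame();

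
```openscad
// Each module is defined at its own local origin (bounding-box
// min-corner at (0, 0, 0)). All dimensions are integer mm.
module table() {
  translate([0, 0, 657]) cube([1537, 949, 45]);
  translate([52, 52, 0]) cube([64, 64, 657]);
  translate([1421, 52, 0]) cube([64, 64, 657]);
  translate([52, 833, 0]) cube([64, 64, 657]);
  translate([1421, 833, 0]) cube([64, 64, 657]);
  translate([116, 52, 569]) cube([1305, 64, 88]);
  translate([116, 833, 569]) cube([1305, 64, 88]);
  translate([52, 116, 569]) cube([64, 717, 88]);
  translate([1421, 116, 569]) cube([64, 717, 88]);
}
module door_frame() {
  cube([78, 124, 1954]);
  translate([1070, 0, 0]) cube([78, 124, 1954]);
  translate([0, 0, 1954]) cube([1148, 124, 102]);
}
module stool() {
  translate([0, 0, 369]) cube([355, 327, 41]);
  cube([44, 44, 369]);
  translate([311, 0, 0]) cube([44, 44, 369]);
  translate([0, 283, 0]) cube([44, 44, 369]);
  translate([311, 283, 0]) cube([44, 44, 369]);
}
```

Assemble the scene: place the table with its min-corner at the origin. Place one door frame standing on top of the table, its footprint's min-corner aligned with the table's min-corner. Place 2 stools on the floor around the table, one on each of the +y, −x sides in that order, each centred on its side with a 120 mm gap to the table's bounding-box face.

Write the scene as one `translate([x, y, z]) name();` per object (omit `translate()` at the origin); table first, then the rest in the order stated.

table();
translate([0, 0, 702]) door_frame();
translate([591, 1069, 0]) stool();
translate([-475, 311, 0]) stool();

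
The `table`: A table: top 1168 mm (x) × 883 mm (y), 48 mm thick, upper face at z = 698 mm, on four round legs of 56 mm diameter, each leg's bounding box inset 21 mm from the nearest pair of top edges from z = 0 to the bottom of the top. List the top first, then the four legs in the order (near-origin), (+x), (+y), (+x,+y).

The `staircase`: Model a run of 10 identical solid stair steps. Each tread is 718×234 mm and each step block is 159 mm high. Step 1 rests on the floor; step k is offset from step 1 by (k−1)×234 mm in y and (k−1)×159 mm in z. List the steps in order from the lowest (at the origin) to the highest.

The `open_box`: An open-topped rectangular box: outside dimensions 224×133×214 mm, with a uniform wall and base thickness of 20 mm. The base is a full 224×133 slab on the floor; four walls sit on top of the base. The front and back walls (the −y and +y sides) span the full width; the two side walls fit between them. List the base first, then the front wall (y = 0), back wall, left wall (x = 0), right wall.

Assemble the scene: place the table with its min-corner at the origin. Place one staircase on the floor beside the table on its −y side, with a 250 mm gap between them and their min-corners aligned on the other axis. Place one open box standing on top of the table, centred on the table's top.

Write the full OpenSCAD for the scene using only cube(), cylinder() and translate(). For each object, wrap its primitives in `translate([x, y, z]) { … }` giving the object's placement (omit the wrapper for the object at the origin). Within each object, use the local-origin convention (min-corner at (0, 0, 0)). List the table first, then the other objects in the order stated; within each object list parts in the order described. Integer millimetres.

translate([0, 0, 650]) cube([1168, 883, 48]);
translate([49, 49, 0]) cylinder(h = 650, r = 28);
translate([1119, 49, 0]) cylinder(h = 650, r = 28);
translate([49, 834, 0]) cylinder(h = 650, r = 28);
translate([1119, 834, 0]) cylinder(h = 650, r = 28);
translate([0, -2590, 0]) {
  cube([718, 234, 159]);
  translate([0, 234, 159]) cube([718, 234, 159]);
  translate([0, 468, 318]) cube([718, 234, 159]);
  translate([0, 702, 477]) cube([718, 234, 159]);
  translate([0, 936, 636]) cube([718, 234, 159]);
  translate([0, 1170, 795]) cube([718, 234, 159]);
  translate([0, 1404, 954]) cube([718, 234, 159]);
  translate([0, 1638, 1113]) cube([718, 234, 159]);
  translate([0, 1872, 1272]) cube([718, 234, 159]);
  translate([0, 2106, 1431]) cube([718, 234, 159]);
}
translate([472, 375, 698]) {
  cube([224, 133, 20]);
  translate([0, 0, 20]) cube([224, 20, 194]);
  translate([0, 113, 20]) cube([224, 20, 194]);
  translate([0, 20, 20]) cube([20, 93, 194]);
  translate([204, 20, 20]) cube([20, 93, 194]);
}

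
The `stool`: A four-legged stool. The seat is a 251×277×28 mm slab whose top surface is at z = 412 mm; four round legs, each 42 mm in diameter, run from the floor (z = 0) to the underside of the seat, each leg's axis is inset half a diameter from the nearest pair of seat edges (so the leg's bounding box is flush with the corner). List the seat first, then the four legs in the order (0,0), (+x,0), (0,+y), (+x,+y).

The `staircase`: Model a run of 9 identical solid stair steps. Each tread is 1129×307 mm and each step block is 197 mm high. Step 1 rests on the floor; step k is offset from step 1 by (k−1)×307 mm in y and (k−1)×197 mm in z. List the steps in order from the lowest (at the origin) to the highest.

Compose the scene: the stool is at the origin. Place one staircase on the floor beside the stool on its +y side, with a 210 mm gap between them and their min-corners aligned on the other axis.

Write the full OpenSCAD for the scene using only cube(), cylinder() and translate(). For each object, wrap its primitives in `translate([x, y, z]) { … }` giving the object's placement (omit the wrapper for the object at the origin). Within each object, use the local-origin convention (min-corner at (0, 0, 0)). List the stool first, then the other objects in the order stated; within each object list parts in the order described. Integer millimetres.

translate([0, 0, 384]) cube([251, 277, 28]);
translate([21, 21, 0]) cylinder(h = 384, r = 21);
translate([230, 21, 0]) cylinder(h = 384, r = 21);
translate([21, 256, 0]) cylinder(h = 384, r = 21);
translate([230, 256, 0]) cylinder(h = 384, r = 21);
translate([0, 487, 0]) {
  cube([1129, 307, 197]);
  translate([0, 307, 197]) cube([1129, 307, 197]);
  translate([0, 614, 394]) cube([1129, 307, 197]);
  translate([0, 921, 591]) cube([1129, 307, 197]);
  translate([0, 1228, 788]) cube([1129, 307, 197]);
  translate([0, 1535, 985]) cube([1129, 307, 197]);
  translate([0, 1842, 1182]) cube([1129, 307, 197]);
  translate([0, 2149, 1379]) cube([1129, 307, 197]);
  translate([0, 2456, 1576]) cube([1129, 307, 197]);
}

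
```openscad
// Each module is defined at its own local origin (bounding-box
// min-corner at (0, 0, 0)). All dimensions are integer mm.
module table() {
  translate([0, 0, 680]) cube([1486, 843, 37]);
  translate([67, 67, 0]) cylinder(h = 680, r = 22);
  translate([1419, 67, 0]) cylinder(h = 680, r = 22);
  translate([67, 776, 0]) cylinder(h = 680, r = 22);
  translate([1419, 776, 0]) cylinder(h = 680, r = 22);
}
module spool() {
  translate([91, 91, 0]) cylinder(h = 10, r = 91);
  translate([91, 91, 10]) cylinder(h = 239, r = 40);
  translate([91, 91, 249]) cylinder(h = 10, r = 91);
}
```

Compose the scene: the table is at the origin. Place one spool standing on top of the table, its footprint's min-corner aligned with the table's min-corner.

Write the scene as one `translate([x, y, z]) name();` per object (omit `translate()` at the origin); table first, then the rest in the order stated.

table();
translate([0, 0, 717]) spool();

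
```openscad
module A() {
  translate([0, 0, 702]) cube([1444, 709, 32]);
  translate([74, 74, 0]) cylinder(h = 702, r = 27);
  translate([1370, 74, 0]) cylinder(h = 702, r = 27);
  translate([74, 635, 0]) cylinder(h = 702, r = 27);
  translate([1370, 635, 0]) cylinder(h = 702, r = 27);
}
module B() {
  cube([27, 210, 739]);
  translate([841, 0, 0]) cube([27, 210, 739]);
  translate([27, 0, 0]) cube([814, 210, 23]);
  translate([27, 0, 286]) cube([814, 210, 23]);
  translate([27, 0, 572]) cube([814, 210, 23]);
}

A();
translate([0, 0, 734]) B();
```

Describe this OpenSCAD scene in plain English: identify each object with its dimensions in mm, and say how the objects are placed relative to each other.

A is a rectangular dining table. The top is 1444×709×32 mm with its upper surface at z = 734 mm. It stands on four round legs of 54 mm diameter, each leg's bounding box inset 47 mm from the nearest pair of top edges, running from the floor to the underside of the top.

B is an open bookshelf. Two side panels, each 27 mm thick, 210 mm deep and 739 mm tall, stand 868 mm apart (outside-to-outside). Between them sit 3 shelves, each 23 mm thick and 210 mm deep, spanning the full gap between the sides. The bottom shelf rests on the floor (its underside at z = 0) and the clear gap between one shelf's top and the next shelf's underside is 263 mm.

The bookshelf is on top of the table.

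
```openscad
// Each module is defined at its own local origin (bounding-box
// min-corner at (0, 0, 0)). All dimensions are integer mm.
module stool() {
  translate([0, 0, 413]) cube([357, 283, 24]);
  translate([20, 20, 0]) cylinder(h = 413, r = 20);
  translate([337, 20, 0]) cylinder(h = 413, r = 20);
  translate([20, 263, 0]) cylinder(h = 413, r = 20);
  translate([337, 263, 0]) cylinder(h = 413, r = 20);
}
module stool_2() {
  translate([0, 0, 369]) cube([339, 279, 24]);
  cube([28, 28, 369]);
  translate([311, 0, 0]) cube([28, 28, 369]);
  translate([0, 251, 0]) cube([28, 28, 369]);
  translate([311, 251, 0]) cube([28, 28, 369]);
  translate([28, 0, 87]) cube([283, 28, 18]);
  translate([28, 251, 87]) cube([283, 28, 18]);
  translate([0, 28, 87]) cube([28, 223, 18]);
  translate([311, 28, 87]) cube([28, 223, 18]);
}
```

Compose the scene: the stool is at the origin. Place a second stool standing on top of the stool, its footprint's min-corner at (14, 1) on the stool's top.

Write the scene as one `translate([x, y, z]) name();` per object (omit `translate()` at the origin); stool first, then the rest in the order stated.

stool();
translate([14, 1, 437]) stool_2();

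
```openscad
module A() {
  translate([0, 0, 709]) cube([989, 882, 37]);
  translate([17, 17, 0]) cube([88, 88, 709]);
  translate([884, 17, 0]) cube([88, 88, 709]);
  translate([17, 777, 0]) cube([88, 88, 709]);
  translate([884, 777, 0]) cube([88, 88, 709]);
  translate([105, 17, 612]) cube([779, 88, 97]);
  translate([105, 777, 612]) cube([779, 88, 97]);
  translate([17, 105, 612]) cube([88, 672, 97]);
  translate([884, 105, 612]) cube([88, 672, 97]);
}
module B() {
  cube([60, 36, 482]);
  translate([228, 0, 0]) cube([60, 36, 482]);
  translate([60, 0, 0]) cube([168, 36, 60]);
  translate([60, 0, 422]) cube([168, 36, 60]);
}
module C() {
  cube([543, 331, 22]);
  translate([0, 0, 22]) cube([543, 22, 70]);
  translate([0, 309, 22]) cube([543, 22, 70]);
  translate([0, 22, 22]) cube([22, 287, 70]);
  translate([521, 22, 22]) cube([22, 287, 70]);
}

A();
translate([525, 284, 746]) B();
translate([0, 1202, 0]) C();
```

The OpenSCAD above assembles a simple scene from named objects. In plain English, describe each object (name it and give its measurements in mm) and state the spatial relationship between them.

A is a table with a 989×882 mm rectangular top, 37 mm thick, top surface at z = 746 mm, supported by four 88×88 mm square legs, each inset 17 mm from the nearest pair of top edges, running from the floor. Four apron rails, 88 mm thick and 97 mm tall, run between adjacent legs with their top edges flush with the underside of the top and their outer faces flush with the legs' outer faces.

B is a rectangular picture frame lying in the x–z plane (depth along y). The opening is 168 mm wide (x) by 362 mm tall (z), surrounded by a border 60 mm wide on all four sides. The frame is 36 mm deep and is made of two full-height vertical stiles with two horizontal rails fitted between them.

C is an open-topped rectangular box: outside dimensions 543×331×92 mm, with a uniform wall and base thickness of 22 mm. The base is a full 543×331 slab on the floor; four walls sit on top of the base. The front and back walls (the −y and +y sides) span the full width; the two side walls fit between them.

The picture frame is on top of the table. The open box is on the floor beside the table on its +y side.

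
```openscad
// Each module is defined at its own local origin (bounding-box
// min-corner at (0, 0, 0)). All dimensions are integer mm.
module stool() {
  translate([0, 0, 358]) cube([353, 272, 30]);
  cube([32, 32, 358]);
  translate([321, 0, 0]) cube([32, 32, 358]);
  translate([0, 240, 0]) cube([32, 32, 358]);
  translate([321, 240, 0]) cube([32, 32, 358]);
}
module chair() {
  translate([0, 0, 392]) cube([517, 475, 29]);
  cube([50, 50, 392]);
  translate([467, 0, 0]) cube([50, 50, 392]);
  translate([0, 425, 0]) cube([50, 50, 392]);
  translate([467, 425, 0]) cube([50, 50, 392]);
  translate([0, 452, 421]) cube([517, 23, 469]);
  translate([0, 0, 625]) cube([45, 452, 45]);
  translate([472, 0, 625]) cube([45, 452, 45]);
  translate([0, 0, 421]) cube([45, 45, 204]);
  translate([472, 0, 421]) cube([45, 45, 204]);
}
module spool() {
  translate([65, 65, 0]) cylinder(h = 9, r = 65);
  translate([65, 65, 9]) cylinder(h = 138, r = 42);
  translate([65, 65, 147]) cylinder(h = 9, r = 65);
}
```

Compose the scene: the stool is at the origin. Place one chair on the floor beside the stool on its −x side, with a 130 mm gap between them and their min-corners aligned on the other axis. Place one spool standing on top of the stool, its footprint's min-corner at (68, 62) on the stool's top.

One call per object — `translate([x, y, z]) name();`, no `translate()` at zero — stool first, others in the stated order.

stool();
translate([-647, 0, 0]) chair();
translate([68, 62, 388]) spool();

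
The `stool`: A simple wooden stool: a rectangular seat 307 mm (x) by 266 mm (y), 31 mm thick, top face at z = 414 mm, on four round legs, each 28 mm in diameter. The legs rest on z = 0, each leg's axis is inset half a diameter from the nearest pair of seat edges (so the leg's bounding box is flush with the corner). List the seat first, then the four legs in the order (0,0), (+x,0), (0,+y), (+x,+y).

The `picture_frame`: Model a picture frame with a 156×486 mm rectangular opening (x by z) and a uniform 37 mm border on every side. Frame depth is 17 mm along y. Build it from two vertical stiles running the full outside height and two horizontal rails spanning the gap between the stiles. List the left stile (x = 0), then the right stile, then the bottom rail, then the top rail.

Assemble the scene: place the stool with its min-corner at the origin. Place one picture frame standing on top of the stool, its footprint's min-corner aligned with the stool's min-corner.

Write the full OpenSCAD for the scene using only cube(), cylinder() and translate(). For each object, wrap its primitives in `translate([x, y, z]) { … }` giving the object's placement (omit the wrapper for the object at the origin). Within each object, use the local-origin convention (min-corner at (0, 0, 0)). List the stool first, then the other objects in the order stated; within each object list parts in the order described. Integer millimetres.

translate([0, 0, 383]) cube([307, 266, 31]);
translate([14, 14, 0]) cylinder(h = 383, r = 14);
translate([293, 14, 0]) cylinder(h = 383, r = 14);
translate([14, 252, 0]) cylinder(h = 383, r = 14);
translate([293, 252, 0]) cylinder(h = 383, r = 14);
translate([0, 0, 414]) {
  cube([37, 17, 560]);
  translate([193, 0, 0]) cube([37, 17, 560]);
  translate([37, 0, 0]) cube([156, 17, 37]);
  translate([37, 0, 523]) cube([156, 17, 37]);
}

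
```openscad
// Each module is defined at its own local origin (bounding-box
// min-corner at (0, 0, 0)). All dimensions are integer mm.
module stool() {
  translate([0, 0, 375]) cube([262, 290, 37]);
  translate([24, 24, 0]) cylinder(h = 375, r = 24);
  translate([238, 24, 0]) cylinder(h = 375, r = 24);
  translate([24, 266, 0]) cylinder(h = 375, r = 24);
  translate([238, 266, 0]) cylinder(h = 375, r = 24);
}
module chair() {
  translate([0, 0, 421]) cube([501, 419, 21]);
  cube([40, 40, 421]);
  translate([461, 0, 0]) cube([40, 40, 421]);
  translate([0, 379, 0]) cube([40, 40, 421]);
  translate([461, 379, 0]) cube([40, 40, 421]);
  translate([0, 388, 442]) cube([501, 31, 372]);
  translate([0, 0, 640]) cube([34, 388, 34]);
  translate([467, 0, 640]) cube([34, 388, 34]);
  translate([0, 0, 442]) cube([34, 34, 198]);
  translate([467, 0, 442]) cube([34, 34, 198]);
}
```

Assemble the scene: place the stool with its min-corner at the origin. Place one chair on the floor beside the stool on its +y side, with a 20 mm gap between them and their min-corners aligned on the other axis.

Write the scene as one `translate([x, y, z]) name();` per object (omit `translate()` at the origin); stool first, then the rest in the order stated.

stool();
translate([0, 310, 0]) chair();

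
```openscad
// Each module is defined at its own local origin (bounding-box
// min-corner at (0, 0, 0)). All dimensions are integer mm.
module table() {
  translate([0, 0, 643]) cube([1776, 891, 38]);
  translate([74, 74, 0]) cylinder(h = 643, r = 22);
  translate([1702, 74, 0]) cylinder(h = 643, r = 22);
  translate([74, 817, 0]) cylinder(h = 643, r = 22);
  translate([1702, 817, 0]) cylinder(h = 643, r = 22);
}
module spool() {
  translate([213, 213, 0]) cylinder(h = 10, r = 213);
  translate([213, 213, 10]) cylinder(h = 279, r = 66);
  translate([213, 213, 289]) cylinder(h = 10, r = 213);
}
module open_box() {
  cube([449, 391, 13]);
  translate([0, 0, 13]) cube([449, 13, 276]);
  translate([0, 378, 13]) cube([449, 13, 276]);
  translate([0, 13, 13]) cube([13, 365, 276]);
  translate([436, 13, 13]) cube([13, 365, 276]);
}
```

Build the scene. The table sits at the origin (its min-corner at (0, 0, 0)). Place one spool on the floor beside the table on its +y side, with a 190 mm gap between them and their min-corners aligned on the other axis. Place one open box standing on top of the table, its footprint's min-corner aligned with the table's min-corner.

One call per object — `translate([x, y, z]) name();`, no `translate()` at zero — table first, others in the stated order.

table();
translate([0, 1081, 0]) spool();
translate([0, 0, 681]) open_box();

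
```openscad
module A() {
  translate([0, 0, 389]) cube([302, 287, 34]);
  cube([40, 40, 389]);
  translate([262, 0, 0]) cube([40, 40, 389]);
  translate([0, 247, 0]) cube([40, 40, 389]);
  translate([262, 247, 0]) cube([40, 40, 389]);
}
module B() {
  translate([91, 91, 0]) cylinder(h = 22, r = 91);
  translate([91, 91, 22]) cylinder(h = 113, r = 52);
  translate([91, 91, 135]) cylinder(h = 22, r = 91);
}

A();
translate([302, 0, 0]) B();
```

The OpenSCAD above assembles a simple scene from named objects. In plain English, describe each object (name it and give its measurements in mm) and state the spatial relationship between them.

A is a simple wooden stool: a rectangular seat 302 mm (x) by 287 mm (y), 34 mm thick, top face at z = 423 mm, on four square legs, each 40×40 mm in cross-section. The legs rest on z = 0, each flush with a corner of the seat.

B is a spool: two coaxial disc flanges of radius 91 mm and thickness 22 mm, joined by a core cylinder of radius 52 mm and height 113 mm. The lower flange rests on z = 0 and the three cylinders share a vertical axis.

The spool is against the stool's +x side, with their −y faces flush.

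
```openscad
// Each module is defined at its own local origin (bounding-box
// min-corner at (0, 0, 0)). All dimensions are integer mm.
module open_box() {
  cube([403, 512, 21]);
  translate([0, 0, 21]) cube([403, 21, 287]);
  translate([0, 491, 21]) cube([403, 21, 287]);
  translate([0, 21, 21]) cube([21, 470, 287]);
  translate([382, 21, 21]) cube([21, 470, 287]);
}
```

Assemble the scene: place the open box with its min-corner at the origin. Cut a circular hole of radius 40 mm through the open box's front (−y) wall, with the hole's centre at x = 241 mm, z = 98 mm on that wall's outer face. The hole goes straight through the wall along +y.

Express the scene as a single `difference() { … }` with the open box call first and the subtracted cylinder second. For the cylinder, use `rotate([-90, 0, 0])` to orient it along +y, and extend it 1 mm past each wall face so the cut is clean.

difference() {
  open_box();
  translate([241, -1, 98]) rotate([-90, 0, 0]) cylinder(h = 23, r = 40);
}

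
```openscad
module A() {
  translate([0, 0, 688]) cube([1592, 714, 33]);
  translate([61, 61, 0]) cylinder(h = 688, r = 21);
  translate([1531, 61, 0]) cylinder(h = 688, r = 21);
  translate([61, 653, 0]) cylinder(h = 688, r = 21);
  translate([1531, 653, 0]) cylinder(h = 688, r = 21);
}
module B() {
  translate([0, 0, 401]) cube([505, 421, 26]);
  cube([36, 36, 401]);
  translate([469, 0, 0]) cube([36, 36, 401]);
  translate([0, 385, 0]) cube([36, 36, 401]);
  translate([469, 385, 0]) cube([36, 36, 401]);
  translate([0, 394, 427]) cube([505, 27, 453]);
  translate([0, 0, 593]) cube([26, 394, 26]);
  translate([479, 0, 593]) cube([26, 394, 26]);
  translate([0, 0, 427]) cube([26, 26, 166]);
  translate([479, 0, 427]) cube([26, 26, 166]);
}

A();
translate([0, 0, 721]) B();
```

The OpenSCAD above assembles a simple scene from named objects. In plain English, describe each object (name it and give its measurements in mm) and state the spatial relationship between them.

A is a rectangular dining table. The top is 1592×714×33 mm with its upper surface at z = 721 mm. It stands on four round legs of 42 mm diameter, each leg's bounding box inset 40 mm from the nearest pair of top edges, running from the floor to the underside of the top.

B is a chair: 505×421 mm seat, 26 mm thick, top at z = 427 mm, on four 36 mm square corner legs flush with the seat edges. A 27 mm thick backrest slab spans the full seat width, extending 453 mm above the seat top, its back face flush with the seat's +y edge. Two armrests of 26×26 mm section run along each side from the seat's front edge to the front of the backrest, top faces 192 mm above the seat top and outer faces flush with the seat's x-edges; a 26×26 mm post under the front of each armrest stands on the seat at the front corner.

The chair is on top of the table.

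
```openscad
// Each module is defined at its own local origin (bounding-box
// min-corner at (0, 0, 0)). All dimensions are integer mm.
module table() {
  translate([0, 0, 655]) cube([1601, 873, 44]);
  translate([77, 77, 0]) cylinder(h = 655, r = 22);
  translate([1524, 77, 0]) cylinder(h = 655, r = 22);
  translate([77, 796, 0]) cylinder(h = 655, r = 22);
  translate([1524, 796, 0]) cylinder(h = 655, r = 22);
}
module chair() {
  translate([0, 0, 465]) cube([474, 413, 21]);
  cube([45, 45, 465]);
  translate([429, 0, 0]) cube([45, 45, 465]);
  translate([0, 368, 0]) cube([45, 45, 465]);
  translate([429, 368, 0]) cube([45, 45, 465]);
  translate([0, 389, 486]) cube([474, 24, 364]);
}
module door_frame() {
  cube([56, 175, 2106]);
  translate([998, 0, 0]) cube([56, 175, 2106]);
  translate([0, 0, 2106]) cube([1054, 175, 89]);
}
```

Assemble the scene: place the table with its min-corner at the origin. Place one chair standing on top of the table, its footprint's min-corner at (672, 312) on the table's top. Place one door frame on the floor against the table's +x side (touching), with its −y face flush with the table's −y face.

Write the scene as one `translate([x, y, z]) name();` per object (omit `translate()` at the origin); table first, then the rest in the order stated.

table();
translate([672, 312, 699]) chair();
translate([1601, 0, 0]) door_frame();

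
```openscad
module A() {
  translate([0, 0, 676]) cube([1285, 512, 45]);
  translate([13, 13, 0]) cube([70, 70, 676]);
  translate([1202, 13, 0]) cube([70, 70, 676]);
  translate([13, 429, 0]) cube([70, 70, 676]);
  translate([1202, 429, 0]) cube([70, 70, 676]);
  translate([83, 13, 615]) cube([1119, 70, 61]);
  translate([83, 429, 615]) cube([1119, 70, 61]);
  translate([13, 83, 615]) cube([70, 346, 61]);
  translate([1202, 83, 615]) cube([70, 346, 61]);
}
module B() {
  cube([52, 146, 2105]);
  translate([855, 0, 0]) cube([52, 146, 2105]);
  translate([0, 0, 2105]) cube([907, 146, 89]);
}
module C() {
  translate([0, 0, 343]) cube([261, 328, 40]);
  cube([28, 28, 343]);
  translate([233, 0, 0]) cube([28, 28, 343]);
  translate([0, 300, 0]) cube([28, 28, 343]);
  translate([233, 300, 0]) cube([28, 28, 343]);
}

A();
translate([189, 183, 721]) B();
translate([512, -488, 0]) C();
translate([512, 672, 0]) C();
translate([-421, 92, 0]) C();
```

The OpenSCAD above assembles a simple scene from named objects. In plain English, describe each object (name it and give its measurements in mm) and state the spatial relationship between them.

A is a table: top 1285 mm (x) × 512 mm (y), 45 mm thick, upper face at z = 721 mm, on four 70×70 mm square legs, each inset 13 mm from the nearest pair of top edges, running from z = 0 to the bottom of the top. Four apron rails, 70 mm thick and 61 mm tall, run between adjacent legs with their top edges flush with the underside of the top and their outer faces flush with the legs' outer faces.

B is a door frame. The clear opening is 803 mm wide and 2105 mm high. Two 52 mm wide jambs, 146 mm deep, stand either side of the opening from the floor to the top of the opening. A 89 mm thick head sits across the top of both jambs, spanning the full outside width of the frame.

C is a simple wooden stool: a rectangular seat 261 mm (x) by 328 mm (y), 40 mm thick, top face at z = 383 mm, on four square legs, each 28×28 mm in cross-section. The legs rest on z = 0, each flush with a corner of the seat.

The door frame is on top of the table, centred. Three stools sit around the table at the −y, +y, −x sides.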